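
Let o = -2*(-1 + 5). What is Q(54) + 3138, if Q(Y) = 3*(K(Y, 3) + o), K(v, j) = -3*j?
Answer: 3087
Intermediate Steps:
o = -8 (o = -2*4 = -8)
Q(Y) = -51 (Q(Y) = 3*(-3*3 - 8) = 3*(-9 - 8) = 3*(-17) = -51)
Q(54) + 3138 = -51 + 3138 = 3087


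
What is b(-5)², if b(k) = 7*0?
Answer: 0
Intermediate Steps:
b(k) = 0
b(-5)² = 0² = 0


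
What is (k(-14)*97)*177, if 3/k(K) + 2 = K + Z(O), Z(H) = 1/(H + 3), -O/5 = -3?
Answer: -927126/287 ≈ -3230.4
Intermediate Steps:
O = 15 (O = -5*(-3) = 15)
Z(H) = 1/(3 + H)
k(K) = 3/(-35/18 + K) (k(K) = 3/(-2 + (K + 1/(3 + 15))) = 3/(-2 + (K + 1/18)) = 3/(-2 + (1/18 + K)) = 3/(-35/18 + K))
(k(-14)*97)*177 = ((54/(-35 + 18*(-14)))*97)*177 = ((54/(-35 - 252))*97)*177 = ((54/(-287))*97)*177 = ((54*(-1/287))*97)*177 = -54/287*97*177 = -5238/287*177 = -927126/287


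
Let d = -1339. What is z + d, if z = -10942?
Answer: -12281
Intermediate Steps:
z + d = -10942 - 1339 = -12281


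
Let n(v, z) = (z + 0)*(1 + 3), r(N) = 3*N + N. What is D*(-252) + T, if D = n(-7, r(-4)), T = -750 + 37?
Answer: 15415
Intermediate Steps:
r(N) = 4*N
T = -713
n(v, z) = 4*z (n(v, z) = z*4 = 4*z)
D = -64 (D = 4*(4*(-4)) = 4*(-16) = -64)
D*(-252) + T = -64*(-252) - 713 = 16128 - 713 = 15415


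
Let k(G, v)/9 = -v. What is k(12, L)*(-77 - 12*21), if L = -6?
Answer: -17766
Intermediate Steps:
k(G, v) = -9*v (k(G, v) = 9*(-v) = -9*v)
k(12, L)*(-77 - 12*21) = (-9*(-6))*(-77 - 12*21) = 54*(-77 - 1*252) = 54*(-77 - 252) = 54*(-329) = -17766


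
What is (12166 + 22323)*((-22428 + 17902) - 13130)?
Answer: -608937784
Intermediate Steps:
(12166 + 22323)*((-22428 + 17902) - 13130) = 34489*(-4526 - 13130) = 34489*(-17656) = -608937784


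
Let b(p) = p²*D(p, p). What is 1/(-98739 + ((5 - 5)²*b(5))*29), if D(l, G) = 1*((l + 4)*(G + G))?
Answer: -1/98739 ≈ -1.0128e-5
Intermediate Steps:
D(l, G) = 2*G*(4 + l) (D(l, G) = 1*((4 + l)*(2*G)) = 1*(2*G*(4 + l)) = 2*G*(4 + l))
b(p) = 2*p³*(4 + p) (b(p) = p²*(2*p*(4 + p)) = 2*p³*(4 + p))
1/(-98739 + ((5 - 5)²*b(5))*29) = 1/(-98739 + ((5 - 5)²*(2*5³*(4 + 5)))*29) = 1/(-98739 + (0²*(2*125*9))*29) = 1/(-98739 + (0*2250)*29) = 1/(-98739 + 0*29) = 1/(-98739 + 0) = 1/(-98739) = -1/98739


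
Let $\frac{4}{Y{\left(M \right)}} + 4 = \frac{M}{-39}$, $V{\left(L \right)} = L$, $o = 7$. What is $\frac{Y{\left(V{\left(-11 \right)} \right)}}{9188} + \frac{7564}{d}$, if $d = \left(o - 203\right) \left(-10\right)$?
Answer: $\frac{125961361}{32640370} \approx 3.8591$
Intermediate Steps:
$Y{\left(M \right)} = \frac{4}{-4 - \frac{M}{39}}$ ($Y{\left(M \right)} = \frac{4}{-4 + \frac{M}{-39}} = \frac{4}{-4 + M \left(- \frac{1}{39}\right)} = \frac{4}{-4 - \frac{M}{39}}$)
$d = 1960$ ($d = \left(7 - 203\right) \left(-10\right) = \left(-196\right) \left(-10\right) = 1960$)
$\frac{Y{\left(V{\left(-11 \right)} \right)}}{9188} + \frac{7564}{d} = \frac{\left(-156\right) \frac{1}{156 - 11}}{9188} + \frac{7564}{1960} = - \frac{156}{145} \cdot \frac{1}{9188} + 7564 \cdot \frac{1}{1960} = \left(-156\right) \frac{1}{145} \cdot \frac{1}{9188} + \frac{1891}{490} = \left(- \frac{156}{145}\right) \frac{1}{9188} + \frac{1891}{490} = - \frac{39}{333065} + \frac{1891}{490} = \frac{125961361}{32640370}$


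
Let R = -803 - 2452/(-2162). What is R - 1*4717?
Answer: -5965894/1081 ≈ -5518.9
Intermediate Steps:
R = -866817/1081 (R = -803 - 2452*(-1/2162) = -803 + 1226/1081 = -866817/1081 ≈ -801.87)
R - 1*4717 = -866817/1081 - 1*4717 = -866817/1081 - 4717 = -5965894/1081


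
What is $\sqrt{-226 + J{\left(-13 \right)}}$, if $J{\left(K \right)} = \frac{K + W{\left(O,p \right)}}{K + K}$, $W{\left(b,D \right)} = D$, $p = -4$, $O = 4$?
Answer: $\frac{3 i \sqrt{16926}}{26} \approx 15.012 i$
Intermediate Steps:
$J{\left(K \right)} = \frac{-4 + K}{2 K}$ ($J{\left(K \right)} = \frac{K - 4}{K + K} = \frac{-4 + K}{2 K}$)
$\sqrt{-226 + J{\left(-13 \right)}} = \sqrt{-226 + \frac{-4 - 13}{2 \left(-13\right)}} = \sqrt{-226 + \frac{1}{2} \left(- \frac{1}{13}\right) \left(-17\right)} = \sqrt{-226 + \frac{17}{26}} = \sqrt{- \frac{5859}{26}} = \frac{3 i \sqrt{16926}}{26}$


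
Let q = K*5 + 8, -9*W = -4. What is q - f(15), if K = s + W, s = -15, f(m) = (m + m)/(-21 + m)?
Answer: -538/9 ≈ -59.778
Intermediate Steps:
W = 4/9 (W = -1/9*(-4) = 4/9 ≈ 0.44444)
f(m) = 2*m/(-21 + m) (f(m) = (2*m)/(-21 + m) = 2*m/(-21 + m))
K = -131/9 (K = -15 + 4/9 = -131/9 ≈ -14.556)
q = -583/9 (q = -131/9*5 + 8 = -655/9 + 8 = -583/9 ≈ -64.778)
q - f(15) = -583/9 - 2*15/(-21 + 15) = -583/9 - 2*15/(-6) = -583/9 - 2*15*(-1)/6 = -583/9 - 1*(-5) = -583/9 + 5 = -538/9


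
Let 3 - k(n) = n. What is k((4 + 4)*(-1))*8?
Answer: 88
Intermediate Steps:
k(n) = 3 - n
k((4 + 4)*(-1))*8 = (3 - (4 + 4)*(-1))*8 = (3 - 8*(-1))*8 = (3 - 1*(-8))*8 = (3 + 8)*8 = 11*8 = 88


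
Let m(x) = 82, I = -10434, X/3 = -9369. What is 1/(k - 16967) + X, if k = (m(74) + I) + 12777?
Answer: -408731995/14542 ≈ -28107.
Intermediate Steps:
X = -28107 (X = 3*(-9369) = -28107)
k = 2425 (k = (82 - 10434) + 12777 = -10352 + 12777 = 2425)
1/(k - 16967) + X = 1/(2425 - 16967) - 28107 = 1/(-14542) - 28107 = -1/14542 - 28107 = -408731995/14542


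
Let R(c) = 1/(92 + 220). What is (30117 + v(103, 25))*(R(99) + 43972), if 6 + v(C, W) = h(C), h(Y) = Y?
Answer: 207256936355/156 ≈ 1.3286e+9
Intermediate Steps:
R(c) = 1/312
v(C, W) = -6 + C
(30117 + v(103, 25))*(R(99) + 43972) = (30117 + (-6 + 103))*(1/312 + 43972) = (30117 + 97)*(13719265/312) = 30214*(13719265/312) = 207256936355/156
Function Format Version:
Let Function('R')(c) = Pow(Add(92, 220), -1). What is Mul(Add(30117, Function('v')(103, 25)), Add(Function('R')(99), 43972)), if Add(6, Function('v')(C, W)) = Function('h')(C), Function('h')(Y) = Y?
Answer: Rational(207256936355, 156) ≈ 1.3286e+9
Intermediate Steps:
Function('R')(c) = Rational(1, 312) (Function('R')(c) = Pow(312, -1) = Rational(1, 312))
Function('v')(C, W) = Add(-6, C)
Mul(Add(30117, Function('v')(103, 25)), Add(Function('R')(99), 43972)) = Mul(Add(30117, Add(-6, 103)), Add(Rational(1, 312), 43972)) = Mul(Add(30117, 97), Rational(13719265, 312)) = Mul(30214, Rational(13719265, 312)) = Rational(207256936355, 156)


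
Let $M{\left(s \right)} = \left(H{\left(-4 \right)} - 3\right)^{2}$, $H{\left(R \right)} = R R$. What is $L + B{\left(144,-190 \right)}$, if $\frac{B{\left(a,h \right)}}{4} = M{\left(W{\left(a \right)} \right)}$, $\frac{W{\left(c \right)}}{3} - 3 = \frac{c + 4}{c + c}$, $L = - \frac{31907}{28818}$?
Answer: $\frac{19449061}{28818} \approx 674.89$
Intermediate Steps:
$H{\left(R \right)} = R^{2}$
$L = - \frac{31907}{28818}$ ($L = \left(-31907\right) \frac{1}{28818} = - \frac{31907}{28818} \approx -1.1072$)
$W{\left(c \right)} = 9 + \frac{3 \left(4 + c\right)}{2 c}$ ($W{\left(c \right)} = 9 + 3 \frac{c + 4}{c + c} = 9 + 3 \frac{4 + c}{2 c} = 9 + \frac{3 \left(4 + c\right)}{2 c}$)
$M{\left(s \right)} = 169$ ($M{\left(s \right)} = \left(\left(-4\right)^{2} - 3\right)^{2} = \left(16 - 3\right)^{2} = 13^{2} = 169$)
$B{\left(a,h \right)} = 676$ ($B{\left(a,h \right)} = 4 \cdot 169 = 676$)
$L + B{\left(144,-190 \right)} = - \frac{31907}{28818} + 676 = \frac{19449061}{28818}$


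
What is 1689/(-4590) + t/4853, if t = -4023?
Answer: -8887429/7425090 ≈ -1.1969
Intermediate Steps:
1689/(-4590) + t/4853 = 1689/(-4590) - 4023/4853 = 1689*(-1/4590) - 4023*1/4853 = -563/1530 - 4023/4853 = -8887429/7425090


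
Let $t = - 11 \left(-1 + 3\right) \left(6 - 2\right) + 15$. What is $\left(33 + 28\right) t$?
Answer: $-4453$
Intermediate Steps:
$t = -73$ ($t = - 11 \cdot 2 \cdot 4 + 15 = \left(-11\right) 8 + 15 = -88 + 15 = -73$)
$\left(33 + 28\right) t = \left(33 + 28\right) \left(-73\right) = 61 \left(-73\right) = -4453$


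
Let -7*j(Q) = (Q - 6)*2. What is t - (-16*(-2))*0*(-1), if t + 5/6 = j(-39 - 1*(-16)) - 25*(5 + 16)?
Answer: -21737/42 ≈ -517.55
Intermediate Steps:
j(Q) = 12/7 - 2*Q/7 (j(Q) = -(Q - 6)*2/7 = -(-6 + Q)*2/7 = -(-12 + 2*Q)/7 = 12/7 - 2*Q/7)
t = -21737/42 (t = -5/6 + ((12/7 - 2*(-39 - 1*(-16))/7) - 25*(5 + 16)) = -5/6 + ((12/7 - 2*(-39 + 16)/7) - 25*21) = -5/6 + ((12/7 - 2/7*(-23)) - 1*525) = -5/6 + ((12/7 + 46/7) - 525) = -5/6 + (58/7 - 525) = -5/6 - 3617/7 = -21737/42 ≈ -517.55)
t - (-16*(-2))*0*(-1) = -21737/42 - (-16*(-2))*0*(-1) = -21737/42 - 32*0 = -21737/42 - 1*0 = -21737/42 + 0 = -21737/42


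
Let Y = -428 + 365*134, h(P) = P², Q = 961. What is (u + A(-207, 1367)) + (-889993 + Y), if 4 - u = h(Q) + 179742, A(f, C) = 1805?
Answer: -1942965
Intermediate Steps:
Y = 48482 (Y = -428 + 48910 = 48482)
u = -1103259 (u = 4 - (961² + 179742) = 4 - (923521 + 179742) = 4 - 1*1103263 = 4 - 1103263 = -1103259)
(u + A(-207, 1367)) + (-889993 + Y) = (-1103259 + 1805) + (-889993 + 48482) = -1101454 - 841511 = -1942965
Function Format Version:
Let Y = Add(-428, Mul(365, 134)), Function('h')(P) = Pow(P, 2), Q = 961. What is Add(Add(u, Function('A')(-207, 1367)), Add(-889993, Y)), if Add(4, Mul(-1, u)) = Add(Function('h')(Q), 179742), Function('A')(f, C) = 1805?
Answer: -1942965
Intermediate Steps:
Y = 48482 (Y = Add(-428, 48910) = 48482)
u = -1103259 (u = Add(4, Mul(-1, Add(Pow(961, 2), 179742))) = Add(4, Mul(-1, Add(923521, 179742))) = Add(4, Mul(-1, 1103263)) = Add(4, -1103263) = -1103259)
Add(Add(u, Function('A')(-207, 1367)), Add(-889993, Y)) = Add(Add(-1103259, 1805), Add(-889993, 48482)) = Add(-1101454, -841511) = -1942965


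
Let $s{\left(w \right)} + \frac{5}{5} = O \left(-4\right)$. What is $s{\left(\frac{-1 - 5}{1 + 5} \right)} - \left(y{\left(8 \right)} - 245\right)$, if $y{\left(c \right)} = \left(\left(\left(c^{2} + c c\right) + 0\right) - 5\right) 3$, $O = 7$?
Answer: $-153$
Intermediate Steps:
$s{\left(w \right)} = -29$ ($s{\left(w \right)} = -1 + 7 \left(-4\right) = -1 - 28 = -29$)
$y{\left(c \right)} = -15 + 6 c^{2}$ ($y{\left(c \right)} = \left(\left(\left(c^{2} + c^{2}\right) + 0\right) - 5\right) 3 = \left(\left(2 c^{2} + 0\right) - 5\right) 3 = \left(2 c^{2} - 5\right) 3 = \left(-5 + 2 c^{2}\right) 3 = -15 + 6 c^{2}$)
$s{\left(\frac{-1 - 5}{1 + 5} \right)} - \left(y{\left(8 \right)} - 245\right) = -29 - \left(\left(-15 + 6 \cdot 8^{2}\right) - 245\right) = -29 - \left(\left(-15 + 6 \cdot 64\right) - 245\right) = -29 - \left(\left(-15 + 384\right) - 245\right) = -29 - \left(369 - 245\right) = -29 - 124 = -153$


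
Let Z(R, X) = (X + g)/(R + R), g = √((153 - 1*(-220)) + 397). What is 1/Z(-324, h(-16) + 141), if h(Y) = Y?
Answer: -16200/2971 + 648*√770/14855 ≈ -4.2423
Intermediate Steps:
g = √770 (g = √((153 + 220) + 397) = √(373 + 397) = √770 ≈ 27.749)
Z(R, X) = (X + √770)/(2*R) (Z(R, X) = (X + √770)/(R + R) = (X + √770)/((2*R)) = (X + √770)*(1/(2*R)) = (X + √770)/(2*R))
1/Z(-324, h(-16) + 141) = 1/((½)*((-16 + 141) + √770)/(-324)) = 1/((½)*(-1/324)*(125 + √770)) = 1/(-125/648 - √770/648)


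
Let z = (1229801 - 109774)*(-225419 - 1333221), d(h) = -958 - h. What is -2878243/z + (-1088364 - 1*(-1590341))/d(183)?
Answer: -125187246369738471/284552177974640 ≈ -439.94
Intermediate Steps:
z = -1745718883280 (z = 1120027*(-1558640) = -1745718883280)
-2878243/z + (-1088364 - 1*(-1590341))/d(183) = -2878243/(-1745718883280) + (-1088364 - 1*(-1590341))/(-958 - 1*183) = -2878243*(-1/1745718883280) + (-1088364 + 1590341)/(-958 - 183) = 2878243/1745718883280 + 501977/(-1141) = 2878243/1745718883280 + 501977*(-1/1141) = 2878243/1745718883280 - 71711/163 = -125187246369738471/284552177974640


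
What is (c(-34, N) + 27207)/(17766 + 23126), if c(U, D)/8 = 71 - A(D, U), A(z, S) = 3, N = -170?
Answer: 27751/40892 ≈ 0.67864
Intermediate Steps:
c(U, D) = 544 (c(U, D) = 8*(71 - 1*3) = 8*(71 - 3) = 8*68 = 544)
(c(-34, N) + 27207)/(17766 + 23126) = (544 + 27207)/(17766 + 23126) = 27751/40892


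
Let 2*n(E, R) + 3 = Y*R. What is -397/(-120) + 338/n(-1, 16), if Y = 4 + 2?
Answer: 39347/3720 ≈ 10.577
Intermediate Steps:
Y = 6
n(E, R) = -3/2 + 3*R (n(E, R) = -3/2 + (6*R)/2 = -3/2 + 3*R)
-397/(-120) + 338/n(-1, 16) = -397/(-120) + 338/(-3/2 + 3*16) = -397*(-1/120) + 338/(-3/2 + 48) = 397/120 + 338/(93/2) = 397/120 + 338*(2/93) = 397/120 + 676/93 = 39347/3720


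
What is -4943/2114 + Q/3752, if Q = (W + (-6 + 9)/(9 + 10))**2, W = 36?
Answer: -406958045/204525272 ≈ -1.9898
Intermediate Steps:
Q = 471969/361 (Q = (36 + (-6 + 9)/(9 + 10))**2 = (36 + 3/19)**2 = (687/19)**2 = 471969/361 ≈ 1307.4)
-4943/2114 + Q/3752 = -4943/2114 + (471969/361)/3752 = -4943*1/2114 + (471969/361)*(1/3752) = -4943/2114 + 471969/1354472 = -406958045/204525272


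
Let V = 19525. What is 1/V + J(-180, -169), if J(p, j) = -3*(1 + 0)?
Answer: -58574/19525 ≈ -3.0000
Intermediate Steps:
J(p, j) = -3 (J(p, j) = -3*1 = -3)
1/V + J(-180, -169) = 1/19525 - 3 = -58574/19525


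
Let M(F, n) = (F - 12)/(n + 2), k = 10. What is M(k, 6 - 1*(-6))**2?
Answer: 1/49 ≈ 0.020408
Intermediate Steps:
M(F, n) = (-12 + F)/(2 + n)
M(k, 6 - 1*(-6))**2 = ((-12 + 10)/(2 + (6 - 1*(-6))))**2 = (-2/(2 + (6 + 6)))**2 = (-2/(2 + 12))**2 = (-2/14)**2 = ((1/14)*(-2))**2 = (-1/7)**2 = 1/49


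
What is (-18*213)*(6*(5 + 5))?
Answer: -230040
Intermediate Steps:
(-18*213)*(6*(5 + 5)) = -23004*10 = -3834*60 = -230040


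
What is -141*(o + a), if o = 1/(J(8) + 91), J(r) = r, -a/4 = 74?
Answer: 1377241/33 ≈ 41735.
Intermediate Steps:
a = -296 (a = -4*74 = -296)
o = 1/99 (o = 1/(8 + 91) = 1/99 ≈ 0.010101)
-141*(o + a) = -141*(1/99 - 296) = -141*(-29303/99) = 1377241/33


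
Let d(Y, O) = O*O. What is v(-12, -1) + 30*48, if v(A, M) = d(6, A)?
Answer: 1584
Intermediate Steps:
d(Y, O) = O**2
v(A, M) = A**2
v(-12, -1) + 30*48 = (-12)**2 + 30*48 = 144 + 1440 = 1584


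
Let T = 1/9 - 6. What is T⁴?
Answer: 7890481/6561 ≈ 1202.6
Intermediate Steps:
T = -53/9 (T = ⅑ - 6 = -53/9 ≈ -5.8889)
T⁴ = (-53/9)⁴ = 7890481/6561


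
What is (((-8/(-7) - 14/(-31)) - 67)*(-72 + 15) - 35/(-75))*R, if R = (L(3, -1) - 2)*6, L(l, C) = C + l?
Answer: 0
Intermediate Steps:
R = 0 (R = ((-1 + 3) - 2)*6 = (2 - 2)*6 = 0*6 = 0)
(((-8/(-7) - 14/(-31)) - 67)*(-72 + 15) - 35/(-75))*R = (((-8/(-7) - 14/(-31)) - 67)*(-72 + 15) - 35/(-75))*0 = (((-8*(-⅐) - 14*(-1/31)) - 67)*(-57) - 35*(-1/75))*0 = (((8/7 + 14/31) - 67)*(-57) + 7/15)*0 = ((346/217 - 67)*(-57) + 7/15)*0 = (-14193/217*(-57) + 7/15)*0 = (809001/217 + 7/15)*0 = (12136534/3255)*0 = 0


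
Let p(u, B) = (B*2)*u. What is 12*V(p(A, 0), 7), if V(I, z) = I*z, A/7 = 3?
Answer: 0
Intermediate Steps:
A = 21 (A = 7*3 = 21)
p(u, B) = 2*B*u (p(u, B) = (2*B)*u = 2*B*u)
12*V(p(A, 0), 7) = 12*((2*0*21)*7) = 12*(0*7) = 12*0 = 0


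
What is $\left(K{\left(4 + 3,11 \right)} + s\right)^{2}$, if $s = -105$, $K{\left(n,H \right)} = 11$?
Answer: $8836$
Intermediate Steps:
$\left(K{\left(4 + 3,11 \right)} + s\right)^{2} = \left(11 - 105\right)^{2} = \left(-94\right)^{2} = 8836$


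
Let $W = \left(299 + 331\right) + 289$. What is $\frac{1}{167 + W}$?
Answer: $\frac{1}{1086} \approx 0.00092081$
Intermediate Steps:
$W = 919$ ($W = 630 + 289 = 919$)
$\frac{1}{167 + W} = \frac{1}{167 + 919} = \frac{1}{1086}$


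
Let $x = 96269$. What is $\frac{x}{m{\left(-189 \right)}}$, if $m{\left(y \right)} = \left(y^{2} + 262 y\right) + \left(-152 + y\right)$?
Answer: $- \frac{96269}{14138} \approx -6.8092$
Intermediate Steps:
$m{\left(y \right)} = -152 + y^{2} + 263 y$
$\frac{x}{m{\left(-189 \right)}} = \frac{96269}{-152 + \left(-189\right)^{2} + 263 \left(-189\right)} = \frac{96269}{-152 + 35721 - 49707} = \frac{96269}{-14138} = 96269 \left(- \frac{1}{14138}\right) = - \frac{96269}{14138}$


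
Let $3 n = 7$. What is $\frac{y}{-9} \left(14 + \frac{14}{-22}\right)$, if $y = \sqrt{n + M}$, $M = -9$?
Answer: $- \frac{98 i \sqrt{15}}{99} \approx - 3.8339 i$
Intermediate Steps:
$n = \frac{7}{3}$ ($n = \frac{1}{3} \cdot 7 = \frac{7}{3} \approx 2.3333$)
$y = \frac{2 i \sqrt{15}}{3}$ ($y = \sqrt{\frac{7}{3} - 9} = \sqrt{- \frac{20}{3}} = \frac{2 i \sqrt{15}}{3} \approx 2.582 i$)
$\frac{y}{-9} \left(14 + \frac{14}{-22}\right) = \frac{\frac{2}{3} i \sqrt{15}}{-9} \left(14 + \frac{14}{-22}\right) = \frac{2 i \sqrt{15}}{3} \left(- \frac{1}{9}\right) \left(14 + 14 \left(- \frac{1}{22}\right)\right) = - \frac{2 i \sqrt{15}}{27} \left(14 - \frac{7}{11}\right) = - \frac{2 i \sqrt{15}}{27} \cdot \frac{147}{11} = - \frac{98 i \sqrt{15}}{99}$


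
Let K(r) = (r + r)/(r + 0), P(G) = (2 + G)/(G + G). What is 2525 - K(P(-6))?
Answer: 2523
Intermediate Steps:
P(G) = (2 + G)/(2*G) (P(G) = (2 + G)/((2*G)) = (2 + G)*(1/(2*G)) = (2 + G)/(2*G))
K(r) = 2 (K(r) = (2*r)/r = 2)
2525 - K(P(-6)) = 2525 - 1*2 = 2525 - 2 = 2523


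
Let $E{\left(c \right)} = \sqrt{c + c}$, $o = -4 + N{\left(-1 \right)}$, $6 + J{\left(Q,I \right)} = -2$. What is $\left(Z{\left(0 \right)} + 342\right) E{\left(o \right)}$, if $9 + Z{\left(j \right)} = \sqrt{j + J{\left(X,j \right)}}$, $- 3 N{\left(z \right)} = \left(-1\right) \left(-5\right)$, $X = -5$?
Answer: $- \frac{4 \sqrt{51}}{3} + 111 i \sqrt{102} \approx -9.5219 + 1121.0 i$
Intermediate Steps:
$N{\left(z \right)} = - \frac{5}{3}$ ($N{\left(z \right)} = - \frac{\left(-1\right) \left(-5\right)}{3} = \left(- \frac{1}{3}\right) 5 = - \frac{5}{3}$)
$J{\left(Q,I \right)} = -8$ ($J{\left(Q,I \right)} = -6 - 2 = -8$)
$o = - \frac{17}{3}$ ($o = -4 - \frac{5}{3} = - \frac{17}{3} \approx -5.6667$)
$E{\left(c \right)} = \sqrt{2} \sqrt{c}$ ($E{\left(c \right)} = \sqrt{2 c} = \sqrt{2} \sqrt{c}$)
$Z{\left(j \right)} = -9 + \sqrt{-8 + j}$ ($Z{\left(j \right)} = -9 + \sqrt{j - 8} = -9 + \sqrt{-8 + j}$)
$\left(Z{\left(0 \right)} + 342\right) E{\left(o \right)} = \left(\left(-9 + \sqrt{-8 + 0}\right) + 342\right) \sqrt{2} \sqrt{- \frac{17}{3}} = \left(\left(-9 + \sqrt{-8}\right) + 342\right) \sqrt{2} \frac{i \sqrt{51}}{3} = \left(\left(-9 + 2 i \sqrt{2}\right) + 342\right) \frac{i \sqrt{102}}{3} = \left(333 + 2 i \sqrt{2}\right) \frac{i \sqrt{102}}{3} = \frac{i \sqrt{102} \left(333 + 2 i \sqrt{2}\right)}{3}$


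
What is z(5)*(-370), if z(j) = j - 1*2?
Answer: -1110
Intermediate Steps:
z(j) = -2 + j (z(j) = j - 2 = -2 + j)
z(5)*(-370) = (-2 + 5)*(-370) = 3*(-370) = -1110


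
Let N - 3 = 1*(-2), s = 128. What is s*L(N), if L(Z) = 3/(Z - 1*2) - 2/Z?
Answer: -640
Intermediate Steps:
N = 1 (N = 3 + 1*(-2) = 3 - 2 = 1)
L(Z) = -2/Z + 3/(-2 + Z) (L(Z) = 3/(Z - 2) - 2/Z = 3/(-2 + Z) - 2/Z = -2/Z + 3/(-2 + Z))
s*L(N) = 128*((4 + 1)/(1*(-2 + 1))) = 128*(1*5/(-1)) = 128*(1*(-1)*5) = 128*(-5) = -640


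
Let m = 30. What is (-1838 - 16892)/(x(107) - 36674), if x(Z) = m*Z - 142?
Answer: 9365/16803 ≈ 0.55734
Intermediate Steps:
x(Z) = -142 + 30*Z (x(Z) = 30*Z - 142 = -142 + 30*Z)
(-1838 - 16892)/(x(107) - 36674) = (-1838 - 16892)/((-142 + 30*107) - 36674) = -18730/((-142 + 3210) - 36674) = -18730/(3068 - 36674) = -18730/(-33606) = -18730*(-1/33606) = 9365/16803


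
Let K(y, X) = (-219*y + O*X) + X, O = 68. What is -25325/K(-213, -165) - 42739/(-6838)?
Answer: 333472567/60280389 ≈ 5.5320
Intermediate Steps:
K(y, X) = -219*y + 69*X (K(y, X) = (-219*y + 68*X) + X = -219*y + 69*X)
-25325/K(-213, -165) - 42739/(-6838) = -25325/(-219*(-213) + 69*(-165)) - 42739/(-6838) = -25325/(46647 - 11385) - 42739*(-1/6838) = -25325/35262 + 42739/6838 = 333472567/60280389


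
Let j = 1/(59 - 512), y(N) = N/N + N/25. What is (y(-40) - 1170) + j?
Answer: -2651414/2265 ≈ -1170.6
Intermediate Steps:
y(N) = 1 + N/25 (y(N) = 1 + N*(1/25) = 1 + N/25)
j = -1/453 (j = 1/(-453) = -1/453 ≈ -0.0022075)
(y(-40) - 1170) + j = ((1 + (1/25)*(-40)) - 1170) - 1/453 = ((1 - 8/5) - 1170) - 1/453 = (-⅗ - 1170) - 1/453 = -5853/5 - 1/453 = -2651414/2265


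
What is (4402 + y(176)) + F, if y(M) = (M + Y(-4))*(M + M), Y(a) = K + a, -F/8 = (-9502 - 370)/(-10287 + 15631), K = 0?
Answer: 10848450/167 ≈ 64961.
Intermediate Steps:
F = 2468/167 (F = -8*(-9502 - 370)/(-10287 + 15631) = -(-78976)/5344 = -8*(-617/334) = 2468/167 ≈ 14.778)
Y(a) = a (Y(a) = 0 + a = a)
y(M) = 2*M*(-4 + M) (y(M) = (M - 4)*(M + M) = (-4 + M)*(2*M) = 2*M*(-4 + M))
(4402 + y(176)) + F = (4402 + 2*176*(-4 + 176)) + 2468/167 = (4402 + 2*176*172) + 2468/167 = (4402 + 60544) + 2468/167 = 64946 + 2468/167 = 10848450/167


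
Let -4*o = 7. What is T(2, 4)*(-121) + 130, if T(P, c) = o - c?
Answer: 3303/4 ≈ 825.75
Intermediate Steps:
o = -7/4 (o = -1/4*7 = -7/4 ≈ -1.7500)
T(P, c) = -7/4 - c
T(2, 4)*(-121) + 130 = (-7/4 - 1*4)*(-121) + 130 = (-7/4 - 4)*(-121) + 130 = -23/4*(-121) + 130 = 2783/4 + 130 = 3303/4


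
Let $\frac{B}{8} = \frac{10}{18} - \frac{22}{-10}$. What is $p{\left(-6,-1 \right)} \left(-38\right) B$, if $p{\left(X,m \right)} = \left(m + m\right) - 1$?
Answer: $\frac{37696}{15} \approx 2513.1$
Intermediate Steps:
$p{\left(X,m \right)} = -1 + 2 m$ ($p{\left(X,m \right)} = 2 m - 1 = -1 + 2 m$)
$B = \frac{992}{45}$ ($B = 8 \left(\frac{10}{18} - \frac{22}{-10}\right) = 8 \left(10 \cdot \frac{1}{18} - - \frac{11}{5}\right) = 8 \left(\frac{5}{9} + \frac{11}{5}\right) = 8 \cdot \frac{124}{45} = \frac{992}{45} \approx 22.044$)
$p{\left(-6,-1 \right)} \left(-38\right) B = \left(-1 + 2 \left(-1\right)\right) \left(-38\right) \frac{992}{45} = \left(-1 - 2\right) \left(-38\right) \frac{992}{45} = \left(-3\right) \left(-38\right) \frac{992}{45} = 114 \cdot \frac{992}{45} = \frac{37696}{15}$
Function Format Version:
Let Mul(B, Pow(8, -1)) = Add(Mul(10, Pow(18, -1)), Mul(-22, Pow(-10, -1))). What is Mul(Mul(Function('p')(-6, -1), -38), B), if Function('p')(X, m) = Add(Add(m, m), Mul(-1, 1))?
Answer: Rational(37696, 15) ≈ 2513.1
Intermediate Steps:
Function('p')(X, m) = Add(-1, Mul(2, m)) (Function('p')(X, m) = Add(Mul(2, m), -1) = Add(-1, Mul(2, m)))
B = Rational(992, 45) (B = Mul(8, Add(Mul(10, Pow(18, -1)), Mul(-22, Pow(-10, -1)))) = Mul(8, Add(Mul(10, Rational(1, 18)), Mul(-22, Rational(-1, 10)))) = Mul(8, Add(Rational(5, 9), Rational(11, 5))) = Mul(8, Rational(124, 45)) = Rational(992, 45) ≈ 22.044)
Mul(Mul(Function('p')(-6, -1), -38), B) = Mul(Mul(Add(-1, Mul(2, -1)), -38), Rational(992, 45)) = Mul(Mul(Add(-1, -2), -38), Rational(992, 45)) = Mul(Mul(-3, -38), Rational(992, 45)) = Mul(114, Rational(992, 45)) = Rational(37696, 15)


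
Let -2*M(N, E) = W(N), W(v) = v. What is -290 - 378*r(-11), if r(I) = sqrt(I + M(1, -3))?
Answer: -290 - 189*I*sqrt(46) ≈ -290.0 - 1281.9*I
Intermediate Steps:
M(N, E) = -N/2
r(I) = sqrt(-1/2 + I) (r(I) = sqrt(I - 1/2*1) = sqrt(I - 1/2) = sqrt(-1/2 + I))
-290 - 378*r(-11) = -290 - 189*sqrt(-2 + 4*(-11)) = -290 - 189*sqrt(-2 - 44) = -290 - 189*sqrt(-46) = -290 - 189*I*sqrt(46)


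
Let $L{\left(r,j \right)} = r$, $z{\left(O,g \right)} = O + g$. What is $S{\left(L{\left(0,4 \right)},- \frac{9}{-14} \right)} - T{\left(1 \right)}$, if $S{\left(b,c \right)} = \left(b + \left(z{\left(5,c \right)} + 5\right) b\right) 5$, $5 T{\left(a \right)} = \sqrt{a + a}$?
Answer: $- \frac{\sqrt{2}}{5} \approx -0.28284$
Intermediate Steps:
$T{\left(a \right)} = \frac{\sqrt{2} \sqrt{a}}{5}$ ($T{\left(a \right)} = \frac{\sqrt{a + a}}{5} = \frac{\sqrt{2 a}}{5} = \frac{\sqrt{2} \sqrt{a}}{5}$)
$S{\left(b,c \right)} = 5 b + 5 b \left(10 + c\right)$ ($S{\left(b,c \right)} = \left(b + \left(\left(5 + c\right) + 5\right) b\right) 5 = \left(b + \left(10 + c\right) b\right) 5 = \left(b + b \left(10 + c\right)\right) 5 = 5 b + 5 b \left(10 + c\right)$)
$S{\left(L{\left(0,4 \right)},- \frac{9}{-14} \right)} - T{\left(1 \right)} = 5 \cdot 0 \left(11 - \frac{9}{-14}\right) - \frac{\sqrt{2} \sqrt{1}}{5} = 5 \cdot 0 \left(11 - - \frac{9}{14}\right) - \frac{1}{5} \sqrt{2} \cdot 1 = 5 \cdot 0 \left(11 + \frac{9}{14}\right) - \frac{\sqrt{2}}{5} = 5 \cdot 0 \cdot \frac{163}{14} - \frac{\sqrt{2}}{5} = 0 - \frac{\sqrt{2}}{5} = - \frac{\sqrt{2}}{5}$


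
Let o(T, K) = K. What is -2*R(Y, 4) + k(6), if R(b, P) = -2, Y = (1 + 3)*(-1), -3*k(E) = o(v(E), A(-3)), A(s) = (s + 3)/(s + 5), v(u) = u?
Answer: 4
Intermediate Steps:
A(s) = (3 + s)/(5 + s)
k(E) = 0 (k(E) = -(3 - 3)/(3*(5 - 3)) = -0/(3*2) = -0/6 = -⅓*0 = 0)
Y = -4 (Y = 4*(-1) = -4)
-2*R(Y, 4) + k(6) = -2*(-2) + 0 = 4 + 0 = 4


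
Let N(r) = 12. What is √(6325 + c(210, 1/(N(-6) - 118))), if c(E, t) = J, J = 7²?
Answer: √6374 ≈ 79.837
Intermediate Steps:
J = 49
c(E, t) = 49
√(6325 + c(210, 1/(N(-6) - 118))) = √(6325 + 49) = √6374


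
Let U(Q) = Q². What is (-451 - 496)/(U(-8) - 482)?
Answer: 947/418 ≈ 2.2655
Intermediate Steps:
(-451 - 496)/(U(-8) - 482) = (-451 - 496)/((-8)² - 482) = -947/(64 - 482) = -947/(-418) = -947*(-1/418) = 947/418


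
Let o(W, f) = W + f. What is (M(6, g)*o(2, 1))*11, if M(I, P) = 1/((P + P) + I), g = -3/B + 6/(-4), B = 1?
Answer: -11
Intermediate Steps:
g = -9/2 (g = -3/1 + 6/(-4) = -3*1 + 6*(-¼) = -3 - 3/2 = -9/2 ≈ -4.5000)
M(I, P) = 1/(I + 2*P) (M(I, P) = 1/(2*P + I) = 1/(I + 2*P))
(M(6, g)*o(2, 1))*11 = ((2 + 1)/(6 + 2*(-9/2)))*11 = (3/(6 - 9))*11 = (3/(-3))*11 = -⅓*3*11 = -1*11 = -11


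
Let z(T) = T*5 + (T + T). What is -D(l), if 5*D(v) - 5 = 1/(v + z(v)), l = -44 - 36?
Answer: -3199/3200 ≈ -0.99969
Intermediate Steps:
z(T) = 7*T (z(T) = 5*T + 2*T = 7*T)
l = -80
D(v) = 1 + 1/(40*v) (D(v) = 1 + 1/(5*(v + 7*v)) = 1 + 1/(5*((8*v))) = 1 + (1/(8*v))/5 = 1 + 1/(40*v))
-D(l) = -(1/40 - 80)/(-80) = -(-1)*(-3199)/(80*40) = -1*3199/3200 = -3199/3200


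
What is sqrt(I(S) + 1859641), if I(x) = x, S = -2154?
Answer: sqrt(1857487) ≈ 1362.9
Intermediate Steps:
sqrt(I(S) + 1859641) = sqrt(-2154 + 1859641) = sqrt(1857487)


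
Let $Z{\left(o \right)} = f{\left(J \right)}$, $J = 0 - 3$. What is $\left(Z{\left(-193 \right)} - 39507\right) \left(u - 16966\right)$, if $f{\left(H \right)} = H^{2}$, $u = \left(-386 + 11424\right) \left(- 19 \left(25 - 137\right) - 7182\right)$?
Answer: $2204107604964$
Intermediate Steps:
$J = -3$
$u = -55786052$ ($u = 11038 \left(\left(-19\right) \left(-112\right) - 7182\right) = 11038 \left(2128 - 7182\right) = 11038 \left(-5054\right) = -55786052$)
$Z{\left(o \right)} = 9$ ($Z{\left(o \right)} = \left(-3\right)^{2} = 9$)
$\left(Z{\left(-193 \right)} - 39507\right) \left(u - 16966\right) = \left(9 - 39507\right) \left(-55786052 - 16966\right) = \left(-39498\right) \left(-55803018\right) = 2204107604964$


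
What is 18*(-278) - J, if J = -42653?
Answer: 37649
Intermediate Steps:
18*(-278) - J = 18*(-278) - 1*(-42653) = -5004 + 42653 = 37649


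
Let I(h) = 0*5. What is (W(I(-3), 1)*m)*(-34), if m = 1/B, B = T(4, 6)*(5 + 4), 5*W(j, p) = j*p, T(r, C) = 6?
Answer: 0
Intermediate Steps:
I(h) = 0
W(j, p) = j*p/5 (W(j, p) = (j*p)/5 = j*p/5)
B = 54 (B = 6*(5 + 4) = 6*9 = 54)
m = 1/54 ≈ 0.018519
(W(I(-3), 1)*m)*(-34) = (((⅕)*0*1)*(1/54))*(-34) = (0*(1/54))*(-34) = 0*(-34) = 0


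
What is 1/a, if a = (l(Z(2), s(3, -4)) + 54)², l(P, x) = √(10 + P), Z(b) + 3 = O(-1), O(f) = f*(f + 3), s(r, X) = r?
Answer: (54 + √5)⁻² ≈ 0.00031621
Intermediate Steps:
O(f) = f*(3 + f)
Z(b) = -5 (Z(b) = -3 - (3 - 1) = -3 - 1*2 = -3 - 2 = -5)
a = (54 + √5)² (a = (√(10 - 5) + 54)² = (√5 + 54)² = (54 + √5)² ≈ 3162.5)
1/a = 1/((54 + √5)²) = (54 + √5)⁻²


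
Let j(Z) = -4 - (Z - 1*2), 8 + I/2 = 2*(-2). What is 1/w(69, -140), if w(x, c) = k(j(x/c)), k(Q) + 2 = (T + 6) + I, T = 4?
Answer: -1/16 ≈ -0.062500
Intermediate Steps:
I = -24 (I = -16 + 2*(2*(-2)) = -16 + 2*(-4) = -16 - 8 = -24)
j(Z) = -2 - Z (j(Z) = -4 - (Z - 2) = -4 - (-2 + Z) = -4 + (2 - Z) = -2 - Z)
k(Q) = -16 (k(Q) = -2 + ((4 + 6) - 24) = -2 + (10 - 24) = -2 - 14 = -16)
w(x, c) = -16
1/w(69, -140) = 1/(-16) = -1/16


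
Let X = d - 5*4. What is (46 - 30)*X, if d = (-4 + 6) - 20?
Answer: -608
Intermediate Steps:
d = -18 (d = 2 - 20 = -18)
X = -38 (X = -18 - 5*4 = -18 - 20 = -38)
(46 - 30)*X = (46 - 30)*(-38) = 16*(-38) = -608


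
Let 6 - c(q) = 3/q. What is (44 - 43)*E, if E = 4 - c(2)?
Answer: -½ ≈ -0.50000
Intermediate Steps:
c(q) = 6 - 3/q
E = -½ (E = 4 - (6 - 3/2) = 4 - 1*9/2 = 4 - 9/2 = -½ ≈ -0.50000)
(44 - 43)*E = (44 - 43)*(-½) = 1*(-½) = -½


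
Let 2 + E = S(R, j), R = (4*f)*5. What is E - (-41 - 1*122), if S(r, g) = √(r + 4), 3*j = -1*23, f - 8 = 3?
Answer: 161 + 4*√14 ≈ 175.97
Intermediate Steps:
f = 11 (f = 8 + 3 = 11)
j = -23/3 (j = (-1*23)/3 = (⅓)*(-23) = -23/3 ≈ -7.6667)
R = 220 (R = (4*11)*5 = 44*5 = 220)
S(r, g) = √(4 + r)
E = -2 + 4*√14 (E = -2 + √(4 + 220) = -2 + √224 = -2 + 4*√14 ≈ 12.967)
E - (-41 - 1*122) = (-2 + 4*√14) - (-41 - 1*122) = (-2 + 4*√14) - (-41 - 122) = (-2 + 4*√14) - 1*(-163) = (-2 + 4*√14) + 163 = 161 + 4*√14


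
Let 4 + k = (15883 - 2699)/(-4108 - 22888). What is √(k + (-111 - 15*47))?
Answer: 2*I*√9343106381/6749 ≈ 28.644*I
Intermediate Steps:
k = -30292/6749 (k = -4 + (15883 - 2699)/(-4108 - 22888) = -4 + 13184/(-26996) = -4 + 13184*(-1/26996) = -4 - 3296/6749 = -30292/6749 ≈ -4.4884)
√(k + (-111 - 15*47)) = √(-30292/6749 + (-111 - 15*47)) = √(-30292/6749 + (-111 - 705)) = √(-30292/6749 - 816) = √(-5537476/6749) = 2*I*√9343106381/6749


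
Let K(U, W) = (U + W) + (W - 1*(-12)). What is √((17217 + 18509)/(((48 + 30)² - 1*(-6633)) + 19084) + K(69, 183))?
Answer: √9248751677/4543 ≈ 21.169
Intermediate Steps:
K(U, W) = 12 + U + 2*W (K(U, W) = (U + W) + (W + 12) = (U + W) + (12 + W) = 12 + U + 2*W)
√((17217 + 18509)/(((48 + 30)² - 1*(-6633)) + 19084) + K(69, 183)) = √((17217 + 18509)/(((48 + 30)² - 1*(-6633)) + 19084) + (12 + 69 + 2*183)) = √(35726/((78² + 6633) + 19084) + (12 + 69 + 366)) = √(35726/((6084 + 6633) + 19084) + 447) = √(35726/(12717 + 19084) + 447) = √(35726/31801 + 447) = √(14250773/31801) = √9248751677/4543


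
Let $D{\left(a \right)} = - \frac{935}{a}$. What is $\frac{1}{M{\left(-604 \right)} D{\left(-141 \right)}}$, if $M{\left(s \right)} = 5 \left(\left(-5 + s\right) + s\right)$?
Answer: $- \frac{141}{5670775} \approx -2.4864 \cdot 10^{-5}$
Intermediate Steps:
$M{\left(s \right)} = -25 + 10 s$ ($M{\left(s \right)} = 5 \left(-5 + 2 s\right) = -25 + 10 s$)
$\frac{1}{M{\left(-604 \right)} D{\left(-141 \right)}} = \frac{1}{\left(-25 + 10 \left(-604\right)\right) \left(- \frac{935}{-141}\right)} = \frac{1}{\left(-25 - 6040\right) \left(\left(-935\right) \left(- \frac{1}{141}\right)\right)} = \frac{1}{\left(-6065\right) \frac{935}{141}} = \left(- \frac{1}{6065}\right) \frac{141}{935} = - \frac{141}{5670775}$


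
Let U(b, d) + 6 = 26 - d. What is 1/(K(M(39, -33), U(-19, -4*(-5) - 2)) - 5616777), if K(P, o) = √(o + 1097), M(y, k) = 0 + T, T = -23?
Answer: -5616777/31548183866630 - √1099/31548183866630 ≈ -1.7804e-7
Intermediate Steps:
U(b, d) = 20 - d (U(b, d) = -6 + (26 - d) = 20 - d)
M(y, k) = -23 (M(y, k) = 0 - 23 = -23)
K(P, o) = √(1097 + o)
1/(K(M(39, -33), U(-19, -4*(-5) - 2)) - 5616777) = 1/(√(1097 + (20 - (-4*(-5) - 2))) - 5616777) = 1/(√(1097 + (20 - (20 - 2))) - 5616777) = 1/(√(1097 + (20 - 1*18)) - 5616777) = 1/(√(1097 + (20 - 18)) - 5616777) = 1/(√(1097 + 2) - 5616777) = 1/(√1099 - 5616777) = 1/(-5616777 + √1099)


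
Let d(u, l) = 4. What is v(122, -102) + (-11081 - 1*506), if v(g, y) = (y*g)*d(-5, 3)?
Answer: -61363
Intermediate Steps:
v(g, y) = 4*g*y (v(g, y) = (y*g)*4 = (g*y)*4 = 4*g*y)
v(122, -102) + (-11081 - 1*506) = 4*122*(-102) + (-11081 - 1*506) = -49776 + (-11081 - 506) = -49776 - 11587 = -61363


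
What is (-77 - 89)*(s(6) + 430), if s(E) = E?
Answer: -72376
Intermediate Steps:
(-77 - 89)*(s(6) + 430) = (-77 - 89)*(6 + 430) = -166*436 = -72376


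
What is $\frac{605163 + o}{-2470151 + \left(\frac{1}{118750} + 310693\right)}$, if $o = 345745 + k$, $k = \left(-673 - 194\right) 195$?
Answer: $- \frac{92843856250}{256435637499} \approx -0.36206$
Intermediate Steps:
$k = -169065$ ($k = \left(-867\right) 195 = -169065$)
$o = 176680$ ($o = 345745 - 169065 = 176680$)
$\frac{605163 + o}{-2470151 + \left(\frac{1}{118750} + 310693\right)} = \frac{605163 + 176680}{-2470151 + \left(\frac{1}{118750} + 310693\right)} = \frac{781843}{-2470151 + \left(\frac{1}{118750} + 310693\right)} = \frac{781843}{-2470151 + \frac{36894793751}{118750}} = \frac{781843}{- \frac{256435637499}{118750}} = 781843 \left(- \frac{118750}{256435637499}\right) = - \frac{92843856250}{256435637499}$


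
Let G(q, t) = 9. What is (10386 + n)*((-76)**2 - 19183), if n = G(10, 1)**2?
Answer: -140331069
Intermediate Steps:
n = 81 (n = 9**2 = 81)
(10386 + n)*((-76)**2 - 19183) = (10386 + 81)*((-76)**2 - 19183) = 10467*(5776 - 19183) = 10467*(-13407) = -140331069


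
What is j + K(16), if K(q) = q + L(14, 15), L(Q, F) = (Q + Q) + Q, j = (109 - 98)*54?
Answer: 652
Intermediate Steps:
j = 594 (j = 11*54 = 594)
L(Q, F) = 3*Q (L(Q, F) = 2*Q + Q = 3*Q)
K(q) = 42 + q (K(q) = q + 3*14 = q + 42 = 42 + q)
j + K(16) = 594 + (42 + 16) = 594 + 58 = 652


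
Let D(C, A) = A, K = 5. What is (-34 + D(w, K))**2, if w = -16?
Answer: 841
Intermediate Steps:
(-34 + D(w, K))**2 = (-34 + 5)**2 = (-29)**2 = 841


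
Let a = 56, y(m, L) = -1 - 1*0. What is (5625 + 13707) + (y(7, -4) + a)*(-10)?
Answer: 18782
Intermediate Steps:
y(m, L) = -1 (y(m, L) = -1 + 0 = -1)
(5625 + 13707) + (y(7, -4) + a)*(-10) = (5625 + 13707) + (-1 + 56)*(-10) = 19332 + 55*(-10) = 19332 - 550 = 18782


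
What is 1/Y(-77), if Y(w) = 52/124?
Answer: 31/13 ≈ 2.3846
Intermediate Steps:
Y(w) = 13/31 (Y(w) = 52*(1/124) = 13/31)
1/Y(-77) = 1/(13/31) = 31/13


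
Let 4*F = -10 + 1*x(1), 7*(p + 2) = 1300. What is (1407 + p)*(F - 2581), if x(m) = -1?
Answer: -115080225/28 ≈ -4.1100e+6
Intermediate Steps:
p = 1286/7 (p = -2 + (1/7)*1300 = -2 + 1300/7 = 1286/7 ≈ 183.71)
F = -11/4 (F = (-10 + 1*(-1))/4 = (-10 - 1)/4 = (1/4)*(-11) = -11/4 ≈ -2.7500)
(1407 + p)*(F - 2581) = (1407 + 1286/7)*(-11/4 - 2581) = (11135/7)*(-10335/4) = -115080225/28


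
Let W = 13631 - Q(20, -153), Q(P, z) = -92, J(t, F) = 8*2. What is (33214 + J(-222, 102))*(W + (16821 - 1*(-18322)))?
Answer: 1623817180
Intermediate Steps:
J(t, F) = 16
W = 13723 (W = 13631 - 1*(-92) = 13631 + 92 = 13723)
(33214 + J(-222, 102))*(W + (16821 - 1*(-18322))) = (33214 + 16)*(13723 + (16821 - 1*(-18322))) = 33230*(13723 + (16821 + 18322)) = 33230*(13723 + 35143) = 33230*48866 = 1623817180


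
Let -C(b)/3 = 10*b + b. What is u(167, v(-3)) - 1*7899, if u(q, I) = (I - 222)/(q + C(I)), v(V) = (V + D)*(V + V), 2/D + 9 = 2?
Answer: -26736699/3385 ≈ -7898.6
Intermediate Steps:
D = -2/7 (D = 2/(-9 + 2) = 2/(-7) = 2*(-1/7) = -2/7 ≈ -0.28571)
v(V) = 2*V*(-2/7 + V) (v(V) = (V - 2/7)*(V + V) = (-2/7 + V)*(2*V) = 2*V*(-2/7 + V))
C(b) = -33*b (C(b) = -3*(10*b + b) = -33*b)
u(q, I) = (-222 + I)/(q - 33*I) (u(q, I) = (I - 222)/(q - 33*I) = (-222 + I)/(q - 33*I))
u(167, v(-3)) - 1*7899 = (222 - 2*(-3)*(-2 + 7*(-3))/7)/(-1*167 + 33*((2/7)*(-3)*(-2 + 7*(-3)))) - 1*7899 = (222 - 2*(-3)*(-2 - 21)/7)/(-167 + 33*((2/7)*(-3)*(-2 - 21))) - 7899 = (222 - 2*(-3)*(-23)/7)/(-167 + 33*((2/7)*(-3)*(-23))) - 7899 = (222 - 1*138/7)/(-167 + 33*(138/7)) - 7899 = (222 - 138/7)/(-167 + 4554/7) - 7899 = (1416/7)/(3385/7) - 7899 = (7/3385)*(1416/7) - 7899 = 1416/3385 - 7899 = -26736699/3385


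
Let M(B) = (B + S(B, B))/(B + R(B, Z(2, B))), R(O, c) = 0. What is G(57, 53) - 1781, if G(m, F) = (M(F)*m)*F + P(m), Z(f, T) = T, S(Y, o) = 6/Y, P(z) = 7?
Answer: 66433/53 ≈ 1253.5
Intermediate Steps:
M(B) = (B + 6/B)/B (M(B) = (B + 6/B)/(B + 0) = (B + 6/B)/B)
G(m, F) = 7 + F*m*(1 + 6/F²) (G(m, F) = ((1 + 6/F²)*m)*F + 7 = (m*(1 + 6/F²))*F + 7 = F*m*(1 + 6/F²) + 7 = 7 + F*m*(1 + 6/F²))
G(57, 53) - 1781 = (7 + 53*57 + 6*57/53) - 1781 = (7 + 3021 + 6*57*(1/53)) - 1781 = (7 + 3021 + 342/53) - 1781 = 160826/53 - 1781 = 66433/53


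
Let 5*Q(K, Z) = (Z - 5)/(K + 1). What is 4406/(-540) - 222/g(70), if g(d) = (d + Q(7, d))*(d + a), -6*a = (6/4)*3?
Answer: -117193481/14284890 ≈ -8.2040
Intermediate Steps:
a = -¾ (a = -6/4*3/6 = -6*(¼)*3/6 = -3/4 = -⅙*9/2 = -¾ ≈ -0.75000)
Q(K, Z) = (-5 + Z)/(5*(1 + K)) (Q(K, Z) = ((Z - 5)/(K + 1))/5 = ((-5 + Z)/(1 + K))/5 = (-5 + Z)/(5*(1 + K)))
g(d) = (-¾ + d)*(-⅛ + 41*d/40) (g(d) = (d + (-5 + d)/(5*(1 + 7)))*(d - ¾) = (d + (⅕)*(-5 + d)/8)*(-¾ + d) = (d + (⅕)*(⅛)*(-5 + d))*(-¾ + d) = (d + (-⅛ + d/40))*(-¾ + d) = (-⅛ + 41*d/40)*(-¾ + d) = (-¾ + d)*(-⅛ + 41*d/40))
4406/(-540) - 222/g(70) = 4406/(-540) - 222/(3/32 - 143/160*70 + (41/40)*70²) = 4406*(-1/540) - 222/(3/32 - 1001/16 + (41/40)*4900) = -2203/270 - 222/(3/32 - 1001/16 + 10045/2) = -2203/270 - 222/158721/32 = -2203/270 - 222*32/158721 = -2203/270 - 2368/52907 = -117193481/14284890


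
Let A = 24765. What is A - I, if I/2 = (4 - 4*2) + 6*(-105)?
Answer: 26033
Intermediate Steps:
I = -1268 (I = 2*((4 - 4*2) + 6*(-105)) = 2*((4 - 8) - 630) = 2*(-4 - 630) = 2*(-634) = -1268)
A - I = 24765 - 1*(-1268) = 24765 + 1268 = 26033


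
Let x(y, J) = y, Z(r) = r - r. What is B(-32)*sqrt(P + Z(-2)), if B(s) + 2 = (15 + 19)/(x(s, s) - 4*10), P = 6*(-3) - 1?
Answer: -89*I*sqrt(19)/36 ≈ -10.776*I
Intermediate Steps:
P = -19 (P = -18 - 1 = -19)
Z(r) = 0
B(s) = -2 + 34/(-40 + s) (B(s) = -2 + (15 + 19)/(s - 4*10) = -2 + 34/(s - 40) = -2 + 34/(-40 + s))
B(-32)*sqrt(P + Z(-2)) = (2*(57 - 1*(-32))/(-40 - 32))*sqrt(-19 + 0) = (2*(57 + 32)/(-72))*sqrt(-19) = (2*(-1/72)*89)*(I*sqrt(19)) = -89*I*sqrt(19)/36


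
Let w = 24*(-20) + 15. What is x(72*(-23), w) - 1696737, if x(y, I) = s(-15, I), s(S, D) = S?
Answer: -1696752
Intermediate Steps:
w = -465 (w = -480 + 15 = -465)
x(y, I) = -15
x(72*(-23), w) - 1696737 = -15 - 1696737 = -1696752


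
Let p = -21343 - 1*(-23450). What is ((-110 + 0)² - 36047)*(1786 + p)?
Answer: -93225671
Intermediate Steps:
p = 2107 (p = -21343 + 23450 = 2107)
((-110 + 0)² - 36047)*(1786 + p) = ((-110 + 0)² - 36047)*(1786 + 2107) = ((-110)² - 36047)*3893 = (12100 - 36047)*3893 = -23947*3893 = -93225671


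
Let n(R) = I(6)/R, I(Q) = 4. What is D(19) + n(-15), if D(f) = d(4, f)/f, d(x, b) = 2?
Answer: -46/285 ≈ -0.16140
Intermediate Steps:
D(f) = 2/f
n(R) = 4/R
D(19) + n(-15) = 2/19 + 4/(-15) = 2*(1/19) + 4*(-1/15) = 2/19 - 4/15 = -46/285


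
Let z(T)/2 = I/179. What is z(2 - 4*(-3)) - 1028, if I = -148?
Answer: -184308/179 ≈ -1029.7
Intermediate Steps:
z(T) = -296/179 (z(T) = 2*(-148/179) = -296/179)
z(2 - 4*(-3)) - 1028 = -296/179 - 1028 = -184308/179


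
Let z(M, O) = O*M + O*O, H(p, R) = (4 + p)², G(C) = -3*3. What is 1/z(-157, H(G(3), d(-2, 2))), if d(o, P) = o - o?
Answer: -1/3300 ≈ -0.00030303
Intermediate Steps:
G(C) = -9
d(o, P) = 0
z(M, O) = O² + M*O (z(M, O) = M*O + O² = O² + M*O)
1/z(-157, H(G(3), d(-2, 2))) = 1/((4 - 9)²*(-157 + (4 - 9)²)) = 1/((-5)²*(-157 + (-5)²)) = 1/(25*(-157 + 25)) = 1/(25*(-132)) = 1/(-3300) = -1/3300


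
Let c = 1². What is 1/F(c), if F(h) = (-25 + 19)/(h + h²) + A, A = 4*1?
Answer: 1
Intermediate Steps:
c = 1
A = 4
F(h) = 4 - 6/(h + h²) (F(h) = (-25 + 19)/(h + h²) + 4 = -6/(h + h²) + 4 = 4 - 6/(h + h²))
1/F(c) = 1/(2*(-3 + 2*1 + 2*1²)/(1*(1 + 1))) = 1/(2*1*(-3 + 2 + 2*1)/2) = 1/(2*1*(½)*(-3 + 2 + 2)) = 1/(2*1*(½)*1) = 1/1 = 1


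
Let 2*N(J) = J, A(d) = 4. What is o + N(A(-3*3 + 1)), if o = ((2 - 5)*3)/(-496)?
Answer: 1001/496 ≈ 2.0181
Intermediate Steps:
N(J) = J/2
o = 9/496 (o = -3*3*(-1/496) = -9*(-1/496) = 9/496 ≈ 0.018145)
o + N(A(-3*3 + 1)) = 9/496 + (½)*4 = 9/496 + 2 = 1001/496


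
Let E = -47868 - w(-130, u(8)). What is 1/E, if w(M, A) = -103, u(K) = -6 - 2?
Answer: -1/47765 ≈ -2.0936e-5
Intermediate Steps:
u(K) = -8
E = -47765 (E = -47868 - 1*(-103) = -47868 + 103 = -47765)
1/E = 1/(-47765) = -1/47765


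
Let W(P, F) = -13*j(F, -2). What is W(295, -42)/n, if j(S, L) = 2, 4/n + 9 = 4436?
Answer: -57551/2 ≈ -28776.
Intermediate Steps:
n = 4/4427 (n = 4/(-9 + 4436) = 4/4427 ≈ 0.00090355)
W(P, F) = -26 (W(P, F) = -13*2 = -26)
W(295, -42)/n = -26/4/4427 = -26*4427/4 = -57551/2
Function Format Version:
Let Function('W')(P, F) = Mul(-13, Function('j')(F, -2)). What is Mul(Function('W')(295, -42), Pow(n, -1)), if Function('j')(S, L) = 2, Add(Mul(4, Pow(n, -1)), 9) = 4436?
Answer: Rational(-57551, 2) ≈ -28776.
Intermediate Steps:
n = Rational(4, 4427) (n = Mul(4, Pow(Add(-9, 4436), -1)) = Mul(4, Pow(4427, -1)) = Mul(4, Rational(1, 4427)) = Rational(4, 4427) ≈ 0.00090355)
Function('W')(P, F) = -26 (Function('W')(P, F) = Mul(-13, 2) = -26)
Mul(Function('W')(295, -42), Pow(n, -1)) = Mul(-26, Pow(Rational(4, 4427), -1)) = Mul(-26, Rational(4427, 4)) = Rational(-57551, 2)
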